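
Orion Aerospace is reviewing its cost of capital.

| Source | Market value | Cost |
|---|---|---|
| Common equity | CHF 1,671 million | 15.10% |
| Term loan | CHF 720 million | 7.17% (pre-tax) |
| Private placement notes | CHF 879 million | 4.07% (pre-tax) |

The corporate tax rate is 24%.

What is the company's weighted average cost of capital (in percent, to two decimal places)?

Total capital V = 1671 + 720 + 879 = 3270.
Equity: weight = 1671/3270 = 0.5110; cost = 15.1%.
Term loan: weight = 720/3270 = 0.2202; after-tax cost = 7.17% × (1 − 24%) = 5.4492%.
Private placement notes: weight = 879/3270 = 0.2688; after-tax cost = 4.07% × (1 − 24%) = 3.0932%.
WACC = 0.5110 × 15.1000% + 0.2202 × 5.4492% + 0.2688 × 3.0932% = 9.7475%.

9.75%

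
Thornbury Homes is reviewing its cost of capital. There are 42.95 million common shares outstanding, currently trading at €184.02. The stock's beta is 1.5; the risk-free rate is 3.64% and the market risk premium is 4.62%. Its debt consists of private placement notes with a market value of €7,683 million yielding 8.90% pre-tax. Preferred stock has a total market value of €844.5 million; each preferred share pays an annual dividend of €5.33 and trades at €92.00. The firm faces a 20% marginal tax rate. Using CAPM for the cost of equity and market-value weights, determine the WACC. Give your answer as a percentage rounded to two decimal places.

8.71%

Cost of equity via CAPM: Re = 3.64% + 1.5 × 4.62% = 10.5700%.
Cost of preferred: Rp = 5.33 / 92.0 = 5.7935%.
Market value of equity E = 184.02 × 42.95m = 7903.659m.
Total capital V = 7903.659 + 844.5 + 7683 = 16431.159.
Equity: weight = 7903.659/16431.159 = 0.4810; cost = 10.57%.
Preferred: weight = 844.5/16431.159 = 0.0514; cost = 5.7935%.
Private placement notes: weight = 7683/16431.159 = 0.4676; after-tax cost = 8.9% × (1 − 20%) = 7.1200%.
WACC = 0.4810 × 10.5700% + 0.0514 × 5.7935% + 0.4676 × 7.1200% = 8.7113%.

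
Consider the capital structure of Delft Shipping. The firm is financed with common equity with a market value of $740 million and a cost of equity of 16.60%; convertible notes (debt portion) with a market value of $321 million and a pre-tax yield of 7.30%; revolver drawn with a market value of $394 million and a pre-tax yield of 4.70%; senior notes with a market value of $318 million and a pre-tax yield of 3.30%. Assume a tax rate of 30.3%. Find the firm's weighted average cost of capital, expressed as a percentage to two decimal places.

Total capital V = 740 + 321 + 394 + 318 = 1773.
Equity: weight = 740/1773 = 0.4174; cost = 16.6%.
Convertible notes (debt portion): weight = 321/1773 = 0.1810; after-tax cost = 7.3% × (1 − 30.3%) = 5.0881%.
Revolver drawn: weight = 394/1773 = 0.2222; after-tax cost = 4.7% × (1 − 30.3%) = 3.2759%.
Senior notes: weight = 318/1773 = 0.1794; after-tax cost = 3.3% × (1 − 30.3%) = 2.3001%.
WACC = 0.4174 × 16.6000% + 0.1810 × 5.0881% + 0.2222 × 3.2759% + 0.1794 × 2.3001% = 8.9901%.

8.99%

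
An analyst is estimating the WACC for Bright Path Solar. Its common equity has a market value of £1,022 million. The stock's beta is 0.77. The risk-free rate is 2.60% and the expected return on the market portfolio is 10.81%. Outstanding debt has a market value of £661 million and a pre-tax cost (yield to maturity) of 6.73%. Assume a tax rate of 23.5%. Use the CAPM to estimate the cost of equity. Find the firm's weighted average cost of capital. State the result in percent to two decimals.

Market risk premium = 10.81% − 2.6% = 8.21%.
Cost of equity via CAPM: Re = 2.6% + 0.77 × 8.21% = 8.9217%.
Total capital V = 1022 + 661 = 1683.
Equity: weight = 1022/1683 = 0.6072; cost = 8.9217%.
Debt: weight = 661/1683 = 0.3928; after-tax cost = 6.73% × (1 − 23.5%) = 5.1485%.
WACC = 0.6072 × 8.9217% + 0.3928 × 5.1485% = 7.4398%.

7.44%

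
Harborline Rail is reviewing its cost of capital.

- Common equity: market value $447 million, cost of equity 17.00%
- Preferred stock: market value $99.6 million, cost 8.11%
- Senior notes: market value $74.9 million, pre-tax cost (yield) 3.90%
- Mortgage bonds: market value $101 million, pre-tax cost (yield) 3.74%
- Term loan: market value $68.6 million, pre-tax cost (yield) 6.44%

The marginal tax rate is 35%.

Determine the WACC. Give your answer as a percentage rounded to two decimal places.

Total capital V = 447 + 99.6 + 74.9 + 101 + 68.6 = 791.1.
Equity: weight = 447/791.1 = 0.5650; cost = 17%.
Preferred: weight = 99.6/791.1 = 0.1259; cost = 8.11%.
Senior notes: weight = 74.9/791.1 = 0.0947; after-tax cost = 3.9% × (1 − 35%) = 2.5350%.
Mortgage bonds: weight = 101/791.1 = 0.1277; after-tax cost = 3.74% × (1 − 35%) = 2.4310%.
Term loan: weight = 68.6/791.1 = 0.0867; after-tax cost = 6.44% × (1 − 35%) = 4.1860%.
WACC = 0.5650 × 17.0000% + 0.1259 × 8.1100% + 0.0947 × 2.5350% + 0.1277 × 2.4310% + 0.0867 × 4.1860% = 11.5400%.

11.54%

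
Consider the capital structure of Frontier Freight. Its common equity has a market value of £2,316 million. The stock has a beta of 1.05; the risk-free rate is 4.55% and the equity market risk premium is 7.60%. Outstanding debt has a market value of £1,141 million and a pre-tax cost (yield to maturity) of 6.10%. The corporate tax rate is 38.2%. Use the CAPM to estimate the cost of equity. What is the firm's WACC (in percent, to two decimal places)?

9.64%

Cost of equity via CAPM: Re = 4.55% + 1.05 × 7.6% = 12.5300%.
Total capital V = 2316 + 1141 = 3457.
Equity: weight = 2316/3457 = 0.6699; cost = 12.53%.
Debt: weight = 1141/3457 = 0.3301; after-tax cost = 6.1% × (1 − 38.2%) = 3.7698%.
WACC = 0.6699 × 12.5300% + 0.3301 × 3.7698% = 9.6387%.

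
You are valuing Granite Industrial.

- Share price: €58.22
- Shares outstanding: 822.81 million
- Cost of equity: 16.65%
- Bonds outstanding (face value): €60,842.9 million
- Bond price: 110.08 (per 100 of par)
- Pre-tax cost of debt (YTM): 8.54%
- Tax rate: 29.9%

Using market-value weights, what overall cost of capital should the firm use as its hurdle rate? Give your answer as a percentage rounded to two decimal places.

Market value of equity E = 58.22 × 822.81m = 47903.9982m. Market value of debt D = 60842.9m × 110.08/100 = 66975.86432m.
Total capital V = 47903.9982 + 66975.86432 = 114879.86252.
Equity: weight = 47903.9982/114879.86252 = 0.4170; cost = 16.65%.
Bonds outstanding: weight = 66975.86432/114879.86252 = 0.5830; after-tax cost = 8.54% × (1 − 29.9%) = 5.9865%.
WACC = 0.4170 × 16.6500% + 0.5830 × 5.9865% = 10.4331%.

10.43%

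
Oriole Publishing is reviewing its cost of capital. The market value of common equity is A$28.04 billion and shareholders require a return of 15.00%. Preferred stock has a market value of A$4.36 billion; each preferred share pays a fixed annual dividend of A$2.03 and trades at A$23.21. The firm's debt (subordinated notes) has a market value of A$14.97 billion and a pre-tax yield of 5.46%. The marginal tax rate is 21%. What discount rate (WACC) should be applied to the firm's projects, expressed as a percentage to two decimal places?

11.05%

Cost of preferred: Rp = 2.03 / 23.21 = 8.7462%.
Total capital V = 28.04 + 4.36 + 14.97 = 47.37.
Equity: weight = 28.04/47.37 = 0.5919; cost = 15%.
Preferred: weight = 4.36/47.37 = 0.0920; cost = 8.7462%.
Subordinated notes: weight = 14.97/47.37 = 0.3160; after-tax cost = 5.46% × (1 − 21%) = 4.3134%.
WACC = 0.5919 × 15.0000% + 0.0920 × 8.7462% + 0.3160 × 4.3134% = 11.0472%.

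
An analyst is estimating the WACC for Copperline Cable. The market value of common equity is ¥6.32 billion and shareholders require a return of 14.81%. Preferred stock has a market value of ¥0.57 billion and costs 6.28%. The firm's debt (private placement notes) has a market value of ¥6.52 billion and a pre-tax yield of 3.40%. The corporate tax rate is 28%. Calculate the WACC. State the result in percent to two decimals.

8.44%

Total capital V = 6.32 + 0.57 + 6.52 = 13.41.
Equity: weight = 6.32/13.41 = 0.4713; cost = 14.81%.
Preferred: weight = 0.57/13.41 = 0.0425; cost = 6.28%.
Private placement notes: weight = 6.52/13.41 = 0.4862; after-tax cost = 3.4% × (1 − 28%) = 2.4480%.
WACC = 0.4713 × 14.8100% + 0.0425 × 6.2800% + 0.4862 × 2.4480% = 8.4370%.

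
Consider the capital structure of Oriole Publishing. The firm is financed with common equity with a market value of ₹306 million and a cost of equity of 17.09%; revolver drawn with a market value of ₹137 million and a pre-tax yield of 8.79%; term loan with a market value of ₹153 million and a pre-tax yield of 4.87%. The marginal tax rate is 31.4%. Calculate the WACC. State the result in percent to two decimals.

Total capital V = 306 + 137 + 153 = 596.
Equity: weight = 306/596 = 0.5134; cost = 17.09%.
Revolver drawn: weight = 137/596 = 0.2299; after-tax cost = 8.79% × (1 − 31.4%) = 6.0299%.
Term loan: weight = 153/596 = 0.2567; after-tax cost = 4.87% × (1 − 31.4%) = 3.3408%.
WACC = 0.5134 × 17.0900% + 0.2299 × 6.0299% + 0.2567 × 3.3408% = 11.0181%.

11.02%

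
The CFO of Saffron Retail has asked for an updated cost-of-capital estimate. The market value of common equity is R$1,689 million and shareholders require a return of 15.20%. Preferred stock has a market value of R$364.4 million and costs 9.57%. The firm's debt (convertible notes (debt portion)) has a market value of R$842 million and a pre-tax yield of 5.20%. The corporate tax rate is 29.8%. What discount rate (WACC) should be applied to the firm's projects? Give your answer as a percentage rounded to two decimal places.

11.13%

Total capital V = 1689 + 364.4 + 842 = 2895.4.
Equity: weight = 1689/2895.4 = 0.5833; cost = 15.2%.
Preferred: weight = 364.4/2895.4 = 0.1259; cost = 9.57%.
Convertible notes (debt portion): weight = 842/2895.4 = 0.2908; after-tax cost = 5.2% × (1 − 29.8%) = 3.6504%.
WACC = 0.5833 × 15.2000% + 0.1259 × 9.5700% + 0.2908 × 3.6504% = 11.1327%.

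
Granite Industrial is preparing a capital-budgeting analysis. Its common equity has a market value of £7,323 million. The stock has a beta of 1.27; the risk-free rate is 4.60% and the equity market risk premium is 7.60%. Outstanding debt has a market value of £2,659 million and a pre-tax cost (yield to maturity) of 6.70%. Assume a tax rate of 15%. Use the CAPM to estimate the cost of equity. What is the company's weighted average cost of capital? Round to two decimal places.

11.97%

Cost of equity via CAPM: Re = 4.6% + 1.27 × 7.6% = 14.2520%.
Total capital V = 7323 + 2659 = 9982.
Equity: weight = 7323/9982 = 0.7336; cost = 14.252%.
Debt: weight = 2659/9982 = 0.2664; after-tax cost = 6.7% × (1 − 15%) = 5.6950%.
WACC = 0.7336 × 14.2520% + 0.2664 × 5.6950% = 11.9726%.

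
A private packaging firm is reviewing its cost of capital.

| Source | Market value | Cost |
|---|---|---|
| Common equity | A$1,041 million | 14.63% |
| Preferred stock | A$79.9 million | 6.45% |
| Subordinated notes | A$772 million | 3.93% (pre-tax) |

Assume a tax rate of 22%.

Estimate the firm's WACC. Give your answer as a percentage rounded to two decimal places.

Total capital V = 1041 + 79.9 + 772 = 1892.9.
Equity: weight = 1041/1892.9 = 0.5499; cost = 14.63%.
Preferred: weight = 79.9/1892.9 = 0.0422; cost = 6.45%.
Subordinated notes: weight = 772/1892.9 = 0.4078; after-tax cost = 3.93% × (1 − 22%) = 3.0654%.
WACC = 0.5499 × 14.6300% + 0.0422 × 6.4500% + 0.4078 × 3.0654% = 9.5682%.

9.57%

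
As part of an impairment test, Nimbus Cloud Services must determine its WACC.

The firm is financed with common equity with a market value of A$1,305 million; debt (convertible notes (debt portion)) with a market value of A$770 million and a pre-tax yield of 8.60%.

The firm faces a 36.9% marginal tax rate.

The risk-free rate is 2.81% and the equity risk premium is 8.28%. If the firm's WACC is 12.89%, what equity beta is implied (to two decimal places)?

Total capital V = 1305 + 770 = 2075.
Equity weight = 1305/2075 = 0.6289.
Convertible notes (debt portion) weight = 770/2075 = 0.3711.
Debt contribution = 0.3711 × 8.6% × (1 − 36.9%) = 2.0137%.
Required equity contribution = 12.89% − 2.0137% = 10.8763%  ⇒  Re = 17.2937%.
CAPM: 17.2937% = 2.81% + β × 8.28%  ⇒  β = 1.7492.

1.75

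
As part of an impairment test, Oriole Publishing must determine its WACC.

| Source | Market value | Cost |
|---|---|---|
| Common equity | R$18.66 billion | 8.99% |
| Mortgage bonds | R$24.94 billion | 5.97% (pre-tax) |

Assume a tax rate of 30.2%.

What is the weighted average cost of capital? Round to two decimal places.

6.23%

Total capital V = 18.66 + 24.94 = 43.6.
Equity: weight = 18.66/43.6 = 0.4280; cost = 8.99%.
Mortgage bonds: weight = 24.94/43.6 = 0.5720; after-tax cost = 5.97% × (1 − 30.2%) = 4.1671%.
WACC = 0.4280 × 8.9900% + 0.5720 × 4.1671% = 6.2312%.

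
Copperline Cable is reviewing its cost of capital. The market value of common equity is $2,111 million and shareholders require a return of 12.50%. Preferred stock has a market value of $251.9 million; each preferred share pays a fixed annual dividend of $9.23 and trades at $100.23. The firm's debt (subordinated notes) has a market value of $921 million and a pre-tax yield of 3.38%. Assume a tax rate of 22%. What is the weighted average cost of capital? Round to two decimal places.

9.48%

Cost of preferred: Rp = 9.23 / 100.23 = 9.2088%.
Total capital V = 2111 + 251.9 + 921 = 3283.9.
Equity: weight = 2111/3283.9 = 0.6428; cost = 12.5%.
Preferred: weight = 251.9/3283.9 = 0.0767; cost = 9.2088%.
Subordinated notes: weight = 921/3283.9 = 0.2805; after-tax cost = 3.38% × (1 − 22%) = 2.6364%.
WACC = 0.6428 × 12.5000% + 0.0767 × 9.2088% + 0.2805 × 2.6364% = 9.4812%.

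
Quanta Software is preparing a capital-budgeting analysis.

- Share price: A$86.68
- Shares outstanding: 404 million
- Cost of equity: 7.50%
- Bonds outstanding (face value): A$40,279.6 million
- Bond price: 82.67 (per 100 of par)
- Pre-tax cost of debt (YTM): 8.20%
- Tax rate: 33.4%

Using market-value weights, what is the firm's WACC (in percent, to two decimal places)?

Market value of equity E = 86.68 × 404m = 35018.72m. Market value of debt D = 40279.6m × 82.67/100 = 33299.14532m.
Total capital V = 35018.72 + 33299.14532 = 68317.86532.
Equity: weight = 35018.72/68317.86532 = 0.5126; cost = 7.5%.
Bonds outstanding: weight = 33299.14532/68317.86532 = 0.4874; after-tax cost = 8.2% × (1 − 33.4%) = 5.4612%.
WACC = 0.5126 × 7.5000% + 0.4874 × 5.4612% = 6.5063%.

6.51%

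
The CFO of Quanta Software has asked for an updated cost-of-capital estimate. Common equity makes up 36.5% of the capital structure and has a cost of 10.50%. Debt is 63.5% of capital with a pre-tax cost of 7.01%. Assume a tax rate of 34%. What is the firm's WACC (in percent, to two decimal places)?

6.77%

After-tax cost of debt = 7.01% × (1 − 34%) = 4.6266%.
WACC = 0.365 × 10.5000% + 0.635 × 4.6266% = 6.7704%.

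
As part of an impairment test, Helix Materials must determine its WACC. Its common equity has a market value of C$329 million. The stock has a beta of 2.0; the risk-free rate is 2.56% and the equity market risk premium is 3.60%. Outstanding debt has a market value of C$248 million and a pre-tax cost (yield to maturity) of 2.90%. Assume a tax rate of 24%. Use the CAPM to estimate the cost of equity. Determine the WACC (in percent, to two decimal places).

Cost of equity via CAPM: Re = 2.56% + 2.0 × 3.6% = 9.7600%.
Total capital V = 329 + 248 = 577.
Equity: weight = 329/577 = 0.5702; cost = 9.76%.
Debt: weight = 248/577 = 0.4298; after-tax cost = 2.9% × (1 − 24%) = 2.2040%.
WACC = 0.5702 × 9.7600% + 0.4298 × 2.2040% = 6.5124%.

6.51%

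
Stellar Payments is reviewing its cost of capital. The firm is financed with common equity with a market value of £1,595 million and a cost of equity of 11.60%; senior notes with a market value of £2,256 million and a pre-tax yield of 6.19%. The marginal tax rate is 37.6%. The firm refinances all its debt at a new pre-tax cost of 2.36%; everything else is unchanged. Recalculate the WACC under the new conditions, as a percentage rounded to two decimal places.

5.67%

After the change:
Total capital V = 1595 + 2256 = 3851.
Equity: weight = 1595/3851 = 0.4142; cost = 11.6%.
Senior notes: weight = 2256/3851 = 0.5858; after-tax cost = 2.36% × (1 − 37.6%) = 1.4726%.
WACC = 0.4142 × 11.6000% + 0.5858 × 1.4726% = 5.6672%.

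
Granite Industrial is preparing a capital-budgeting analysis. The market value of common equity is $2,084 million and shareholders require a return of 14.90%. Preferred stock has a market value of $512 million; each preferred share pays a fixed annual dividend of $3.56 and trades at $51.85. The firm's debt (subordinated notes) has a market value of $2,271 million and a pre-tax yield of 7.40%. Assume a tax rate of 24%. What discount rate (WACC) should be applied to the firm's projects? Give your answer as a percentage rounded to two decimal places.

9.73%

Cost of preferred: Rp = 3.56 / 51.85 = 6.8660%.
Total capital V = 2084 + 512 + 2271 = 4867.
Equity: weight = 2084/4867 = 0.4282; cost = 14.9%.
Preferred: weight = 512/4867 = 0.1052; cost = 6.866%.
Subordinated notes: weight = 2271/4867 = 0.4666; after-tax cost = 7.4% × (1 − 24%) = 5.6240%.
WACC = 0.4282 × 14.9000% + 0.1052 × 6.8660% + 0.4666 × 5.6240% = 9.7265%.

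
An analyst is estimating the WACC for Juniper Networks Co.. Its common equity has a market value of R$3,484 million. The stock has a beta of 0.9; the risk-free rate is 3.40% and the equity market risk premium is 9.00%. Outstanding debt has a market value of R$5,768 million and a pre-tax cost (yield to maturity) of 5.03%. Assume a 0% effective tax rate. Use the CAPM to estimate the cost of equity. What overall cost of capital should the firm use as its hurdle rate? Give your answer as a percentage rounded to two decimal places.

7.47%

Cost of equity via CAPM: Re = 3.4% + 0.9 × 9.0% = 11.5000%.
Total capital V = 3484 + 5768 = 9252.
Equity: weight = 3484/9252 = 0.3766; cost = 11.5%.
Debt: weight = 5768/9252 = 0.6234; after-tax cost = 5.03% × (1 − 0%) = 5.0300%.
WACC = 0.3766 × 11.5000% + 0.6234 × 5.0300% = 7.4664%.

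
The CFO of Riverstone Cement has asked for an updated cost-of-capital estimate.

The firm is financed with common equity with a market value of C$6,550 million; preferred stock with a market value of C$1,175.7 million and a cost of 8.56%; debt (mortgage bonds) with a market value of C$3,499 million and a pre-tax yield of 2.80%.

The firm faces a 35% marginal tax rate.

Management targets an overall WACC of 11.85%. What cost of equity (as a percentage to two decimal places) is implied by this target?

Total capital V = 6550 + 1175.7 + 3499 = 11224.7.
Equity weight = 6550/11224.7 = 0.5835.
Preferred weight = 1175.7/11224.7 = 0.1047.
Mortgage bonds weight = 3499/11224.7 = 0.3117.
Debt contribution = 0.3117 × 2.8% × (1 − 35%) = 0.5673%.
Preferred contribution = 0.1047 × 8.56% = 0.8966%.
Required equity contribution = 11.85% − 1.4639% = 10.3861%.
Re = 10.3861% / 0.5835 = 17.7986%.

17.80%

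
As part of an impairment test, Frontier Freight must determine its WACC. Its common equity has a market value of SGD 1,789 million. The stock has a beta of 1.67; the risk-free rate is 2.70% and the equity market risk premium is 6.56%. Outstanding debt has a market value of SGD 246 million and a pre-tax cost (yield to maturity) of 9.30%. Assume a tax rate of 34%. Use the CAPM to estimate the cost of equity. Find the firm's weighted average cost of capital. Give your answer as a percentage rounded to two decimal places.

Cost of equity via CAPM: Re = 2.7% + 1.67 × 6.56% = 13.6552%.
Total capital V = 1789 + 246 = 2035.
Equity: weight = 1789/2035 = 0.8791; cost = 13.6552%.
Debt: weight = 246/2035 = 0.1209; after-tax cost = 9.3% × (1 − 34%) = 6.1380%.
WACC = 0.8791 × 13.6552% + 0.1209 × 6.1380% = 12.7465%.

12.75%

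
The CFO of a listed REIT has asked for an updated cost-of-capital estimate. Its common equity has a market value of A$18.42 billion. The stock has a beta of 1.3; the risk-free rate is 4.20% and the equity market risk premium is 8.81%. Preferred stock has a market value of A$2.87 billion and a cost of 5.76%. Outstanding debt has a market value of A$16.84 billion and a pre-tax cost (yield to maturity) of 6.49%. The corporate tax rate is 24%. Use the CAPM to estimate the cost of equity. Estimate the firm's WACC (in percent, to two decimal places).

Cost of equity via CAPM: Re = 4.2% + 1.3 × 8.81% = 15.6530%.
Total capital V = 18.42 + 2.87 + 16.84 = 38.13.
Equity: weight = 18.42/38.13 = 0.4831; cost = 15.653%.
Preferred: weight = 2.87/38.13 = 0.0753; cost = 5.76%.
Debt: weight = 16.84/38.13 = 0.4416; after-tax cost = 6.49% × (1 − 24%) = 4.9324%.
WACC = 0.4831 × 15.6530% + 0.0753 × 5.7600% + 0.4416 × 4.9324% = 10.1736%.

10.17%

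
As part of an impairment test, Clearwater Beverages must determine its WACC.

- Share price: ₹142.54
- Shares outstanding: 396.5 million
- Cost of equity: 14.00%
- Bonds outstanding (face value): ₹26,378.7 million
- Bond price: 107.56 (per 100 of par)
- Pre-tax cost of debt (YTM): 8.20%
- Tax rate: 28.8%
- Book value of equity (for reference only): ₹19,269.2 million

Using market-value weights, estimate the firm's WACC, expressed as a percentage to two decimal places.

Market value of equity E = 142.54 × 396.5m = 56517.11m. Market value of debt D = 26378.7m × 107.56/100 = 28372.92972m.
Total capital V = 56517.11 + 28372.92972 = 84890.03972.
Equity: weight = 56517.11/84890.03972 = 0.6658; cost = 14%.
Bonds outstanding: weight = 28372.92972/84890.03972 = 0.3342; after-tax cost = 8.2% × (1 − 28.8%) = 5.8384%.
WACC = 0.6658 × 14.0000% + 0.3342 × 5.8384% = 11.2721%.

11.27%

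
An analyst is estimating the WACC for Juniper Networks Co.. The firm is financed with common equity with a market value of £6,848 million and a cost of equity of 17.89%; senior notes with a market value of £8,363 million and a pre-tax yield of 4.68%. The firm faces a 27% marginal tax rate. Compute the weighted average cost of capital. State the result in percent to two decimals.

9.93%

Total capital V = 6848 + 8363 = 15211.
Equity: weight = 6848/15211 = 0.4502; cost = 17.89%.
Senior notes: weight = 8363/15211 = 0.5498; after-tax cost = 4.68% × (1 − 27%) = 3.4164%.
WACC = 0.4502 × 17.8900% + 0.5498 × 3.4164% = 9.9324%.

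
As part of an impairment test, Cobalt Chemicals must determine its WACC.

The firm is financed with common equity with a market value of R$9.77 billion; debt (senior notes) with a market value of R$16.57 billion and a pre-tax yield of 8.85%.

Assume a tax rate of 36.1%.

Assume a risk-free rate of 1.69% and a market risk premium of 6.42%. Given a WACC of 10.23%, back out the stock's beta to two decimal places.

2.54

Total capital V = 9.77 + 16.57 = 26.34.
Equity weight = 9.77/26.34 = 0.3709.
Senior notes weight = 16.57/26.34 = 0.6291.
Debt contribution = 0.6291 × 8.85% × (1 − 36.1%) = 3.5575%.
Required equity contribution = 10.23% − 3.5575% = 6.6725%  ⇒  Re = 17.9890%.
CAPM: 17.9890% = 1.69% + β × 6.42%  ⇒  β = 2.5388.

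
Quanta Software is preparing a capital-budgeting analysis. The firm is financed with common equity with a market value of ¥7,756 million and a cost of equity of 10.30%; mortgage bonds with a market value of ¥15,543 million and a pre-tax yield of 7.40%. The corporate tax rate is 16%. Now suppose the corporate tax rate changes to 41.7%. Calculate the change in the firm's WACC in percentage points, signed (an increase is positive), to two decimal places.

-1.27 pp

Current WACC:
Total capital V = 7756 + 15543 = 23299.
Equity: weight = 7756/23299 = 0.3329; cost = 10.3%.
Mortgage bonds: weight = 15543/23299 = 0.6671; after-tax cost = 7.4% × (1 − 16%) = 6.2160%.
WACC = 0.3329 × 10.3000% + 0.6671 × 6.2160% = 7.5755%.
After the change:
Total capital V = 7756 + 15543 = 23299.
Equity: weight = 7756/23299 = 0.3329; cost = 10.3%.
Mortgage bonds: weight = 15543/23299 = 0.6671; after-tax cost = 7.4% × (1 − 41.7%) = 4.3142%.
WACC = 0.3329 × 10.3000% + 0.6671 × 4.3142% = 6.3068%.
Change in WACC = 6.3068% − 7.5755% = -1.2687 pp.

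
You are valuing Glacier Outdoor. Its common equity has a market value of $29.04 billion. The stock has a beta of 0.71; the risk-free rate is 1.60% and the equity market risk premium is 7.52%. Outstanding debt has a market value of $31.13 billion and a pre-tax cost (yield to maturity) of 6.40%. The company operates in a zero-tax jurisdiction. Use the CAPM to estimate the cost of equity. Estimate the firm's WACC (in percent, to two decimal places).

6.66%

Cost of equity via CAPM: Re = 1.6% + 0.71 × 7.52% = 6.9392%.
Total capital V = 29.04 + 31.13 = 60.17.
Equity: weight = 29.04/60.17 = 0.4826; cost = 6.9392%.
Debt: weight = 31.13/60.17 = 0.5174; after-tax cost = 6.4% × (1 − 0%) = 6.4000%.
WACC = 0.4826 × 6.9392% + 0.5174 × 6.4000% = 6.6602%.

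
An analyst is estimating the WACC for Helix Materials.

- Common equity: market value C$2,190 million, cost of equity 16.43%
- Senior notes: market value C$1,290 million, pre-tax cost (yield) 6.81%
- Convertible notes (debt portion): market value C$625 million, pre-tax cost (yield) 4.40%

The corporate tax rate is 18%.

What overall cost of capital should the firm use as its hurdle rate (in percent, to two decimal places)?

11.07%

Total capital V = 2190 + 1290 + 625 = 4105.
Equity: weight = 2190/4105 = 0.5335; cost = 16.43%.
Senior notes: weight = 1290/4105 = 0.3143; after-tax cost = 6.81% × (1 − 18%) = 5.5842%.
Convertible notes (debt portion): weight = 625/4105 = 0.1523; after-tax cost = 4.4% × (1 − 18%) = 3.6080%.
WACC = 0.5335 × 16.4300% + 0.3143 × 5.5842% + 0.1523 × 3.6080% = 11.0695%.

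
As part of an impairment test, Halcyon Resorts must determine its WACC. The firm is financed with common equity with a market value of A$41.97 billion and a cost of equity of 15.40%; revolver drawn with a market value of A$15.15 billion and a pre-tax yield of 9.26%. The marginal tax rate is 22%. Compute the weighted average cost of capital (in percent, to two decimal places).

Total capital V = 41.97 + 15.15 = 57.12.
Equity: weight = 41.97/57.12 = 0.7348; cost = 15.4%.
Revolver drawn: weight = 15.15/57.12 = 0.2652; after-tax cost = 9.26% × (1 − 22%) = 7.2228%.
WACC = 0.7348 × 15.4000% + 0.2652 × 7.2228% = 13.2312%.

13.23%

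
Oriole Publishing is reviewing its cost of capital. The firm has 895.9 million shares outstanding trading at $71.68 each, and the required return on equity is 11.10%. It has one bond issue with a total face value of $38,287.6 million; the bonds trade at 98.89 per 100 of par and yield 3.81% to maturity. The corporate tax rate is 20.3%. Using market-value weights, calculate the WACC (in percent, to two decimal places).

Market value of equity E = 71.68 × 895.9m = 64218.112m. Market value of debt D = 38287.6m × 98.89/100 = 37862.60764m.
Total capital V = 64218.112 + 37862.60764 = 102080.71964.
Equity: weight = 64218.112/102080.71964 = 0.6291; cost = 11.1%.
Bonds outstanding: weight = 37862.60764/102080.71964 = 0.3709; after-tax cost = 3.81% × (1 − 20.3%) = 3.0366%.
WACC = 0.6291 × 11.1000% + 0.3709 × 3.0366% = 8.1092%.

8.11%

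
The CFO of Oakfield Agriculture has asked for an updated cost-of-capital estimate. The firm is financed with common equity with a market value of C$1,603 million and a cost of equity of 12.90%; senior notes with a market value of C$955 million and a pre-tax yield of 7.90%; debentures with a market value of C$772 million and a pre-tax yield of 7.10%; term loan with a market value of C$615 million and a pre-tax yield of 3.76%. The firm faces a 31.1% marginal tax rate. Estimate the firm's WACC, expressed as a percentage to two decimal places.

7.92%

Total capital V = 1603 + 955 + 772 + 615 = 3945.
Equity: weight = 1603/3945 = 0.4063; cost = 12.9%.
Senior notes: weight = 955/3945 = 0.2421; after-tax cost = 7.9% × (1 − 31.1%) = 5.4431%.
Debentures: weight = 772/3945 = 0.1957; after-tax cost = 7.1% × (1 − 31.1%) = 4.8919%.
Term loan: weight = 615/3945 = 0.1559; after-tax cost = 3.76% × (1 − 31.1%) = 2.5906%.
WACC = 0.4063 × 12.9000% + 0.2421 × 5.4431% + 0.1957 × 4.8919% + 0.1559 × 2.5906% = 7.9206%.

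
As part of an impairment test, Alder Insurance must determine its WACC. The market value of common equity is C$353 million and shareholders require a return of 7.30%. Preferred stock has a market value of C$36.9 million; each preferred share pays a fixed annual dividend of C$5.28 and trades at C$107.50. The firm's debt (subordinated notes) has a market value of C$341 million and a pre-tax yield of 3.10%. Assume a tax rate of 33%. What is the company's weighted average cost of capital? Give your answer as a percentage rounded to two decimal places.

4.74%

Cost of preferred: Rp = 5.28 / 107.5 = 4.9116%.
Total capital V = 353 + 36.9 + 341 = 730.9.
Equity: weight = 353/730.9 = 0.4830; cost = 7.3%.
Preferred: weight = 36.9/730.9 = 0.0505; cost = 4.9116%.
Subordinated notes: weight = 341/730.9 = 0.4665; after-tax cost = 3.1% × (1 − 33%) = 2.0770%.
WACC = 0.4830 × 7.3000% + 0.0505 × 4.9116% + 0.4665 × 2.0770% = 4.7426%.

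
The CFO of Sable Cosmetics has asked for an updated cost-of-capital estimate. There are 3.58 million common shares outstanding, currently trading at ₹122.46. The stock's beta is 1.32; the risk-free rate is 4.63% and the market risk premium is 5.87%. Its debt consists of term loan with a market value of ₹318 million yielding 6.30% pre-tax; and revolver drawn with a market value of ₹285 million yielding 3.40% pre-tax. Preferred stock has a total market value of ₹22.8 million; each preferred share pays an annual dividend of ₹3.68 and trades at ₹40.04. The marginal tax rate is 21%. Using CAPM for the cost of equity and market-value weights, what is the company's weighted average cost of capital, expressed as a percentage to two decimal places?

7.50%

Cost of equity via CAPM: Re = 4.63% + 1.32 × 5.87% = 12.3784%.
Cost of preferred: Rp = 3.68 / 40.04 = 9.1908%.
Market value of equity E = 122.46 × 3.58m = 438.4068m.
Total capital V = 438.4068 + 22.8 + 318 + 285 = 1064.2068.
Equity: weight = 438.4068/1064.2068 = 0.4120; cost = 12.3784%.
Preferred: weight = 22.8/1064.2068 = 0.0214; cost = 9.1908%.
Term loan: weight = 318/1064.2068 = 0.2988; after-tax cost = 6.3% × (1 − 21%) = 4.9770%.
Revolver drawn: weight = 285/1064.2068 = 0.2678; after-tax cost = 3.4% × (1 − 21%) = 2.6860%.
WACC = 0.4120 × 12.3784% + 0.0214 × 9.1908% + 0.2988 × 4.9770% + 0.2678 × 2.6860% = 7.5028%.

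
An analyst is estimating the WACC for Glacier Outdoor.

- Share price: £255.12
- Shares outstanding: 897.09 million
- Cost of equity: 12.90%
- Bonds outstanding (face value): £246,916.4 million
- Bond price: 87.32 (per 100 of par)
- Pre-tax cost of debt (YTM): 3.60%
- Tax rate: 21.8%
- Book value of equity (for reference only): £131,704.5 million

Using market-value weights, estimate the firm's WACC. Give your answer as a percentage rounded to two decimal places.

8.01%

Market value of equity E = 255.12 × 897.09m = 228865.6008m. Market value of debt D = 246916.4m × 87.32/100 = 215607.40048m.
Total capital V = 228865.6008 + 215607.40048 = 444473.00128.
Equity: weight = 228865.6008/444473.00128 = 0.5149; cost = 12.9%.
Bonds outstanding: weight = 215607.40048/444473.00128 = 0.4851; after-tax cost = 3.6% × (1 − 21.8%) = 2.8152%.
WACC = 0.5149 × 12.9000% + 0.4851 × 2.8152% = 8.0080%.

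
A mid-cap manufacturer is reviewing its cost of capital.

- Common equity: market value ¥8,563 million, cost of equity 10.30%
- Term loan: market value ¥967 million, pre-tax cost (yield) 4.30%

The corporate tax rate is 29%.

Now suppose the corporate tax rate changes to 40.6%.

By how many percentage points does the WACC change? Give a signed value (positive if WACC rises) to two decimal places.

Current WACC:
Total capital V = 8563 + 967 = 9530.
Equity: weight = 8563/9530 = 0.8985; cost = 10.3%.
Term loan: weight = 967/9530 = 0.1015; after-tax cost = 4.3% × (1 − 29%) = 3.0530%.
WACC = 0.8985 × 10.3000% + 0.1015 × 3.0530% = 9.5647%.
After the change:
Total capital V = 8563 + 967 = 9530.
Equity: weight = 8563/9530 = 0.8985; cost = 10.3%.
Term loan: weight = 967/9530 = 0.1015; after-tax cost = 4.3% × (1 − 40.6%) = 2.5542%.
WACC = 0.8985 × 10.3000% + 0.1015 × 2.5542% = 9.5140%.
Change in WACC = 9.5140% − 9.5647% = -0.0506 pp.

-0.05 pp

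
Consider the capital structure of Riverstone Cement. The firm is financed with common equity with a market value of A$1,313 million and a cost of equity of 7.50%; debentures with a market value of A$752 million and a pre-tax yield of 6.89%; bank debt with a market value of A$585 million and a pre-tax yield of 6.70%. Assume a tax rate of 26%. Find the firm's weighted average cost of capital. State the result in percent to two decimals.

6.26%

Total capital V = 1313 + 752 + 585 = 2650.
Equity: weight = 1313/2650 = 0.4955; cost = 7.5%.
Debentures: weight = 752/2650 = 0.2838; after-tax cost = 6.89% × (1 − 26%) = 5.0986%.
Bank debt: weight = 585/2650 = 0.2208; after-tax cost = 6.7% × (1 − 26%) = 4.9580%.
WACC = 0.4955 × 7.5000% + 0.2838 × 5.0986% + 0.2208 × 4.9580% = 6.2574%.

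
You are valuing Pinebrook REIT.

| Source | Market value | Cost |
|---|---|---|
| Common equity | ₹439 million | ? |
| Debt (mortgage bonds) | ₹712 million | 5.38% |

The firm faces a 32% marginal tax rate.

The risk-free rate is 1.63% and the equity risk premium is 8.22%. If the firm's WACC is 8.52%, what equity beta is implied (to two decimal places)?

Total capital V = 439 + 712 = 1151.
Equity weight = 439/1151 = 0.3814.
Mortgage bonds weight = 712/1151 = 0.6186.
Debt contribution = 0.6186 × 5.38% × (1 − 32%) = 2.2631%.
Required equity contribution = 8.52% − 2.2631% = 6.2569%  ⇒  Re = 16.4049%.
CAPM: 16.4049% = 1.63% + β × 8.22%  ⇒  β = 1.7974.

1.80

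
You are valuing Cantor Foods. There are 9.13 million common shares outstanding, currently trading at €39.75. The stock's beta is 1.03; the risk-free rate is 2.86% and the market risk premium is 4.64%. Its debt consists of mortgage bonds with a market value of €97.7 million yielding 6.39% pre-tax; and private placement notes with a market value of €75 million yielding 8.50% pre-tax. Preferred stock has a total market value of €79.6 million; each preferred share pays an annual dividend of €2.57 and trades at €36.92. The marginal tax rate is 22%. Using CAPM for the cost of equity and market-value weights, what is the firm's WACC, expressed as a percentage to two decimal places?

7.01%

Cost of equity via CAPM: Re = 2.86% + 1.03 × 4.64% = 7.6392%.
Cost of preferred: Rp = 2.57 / 36.92 = 6.9610%.
Market value of equity E = 39.75 × 9.13m = 362.9175m.
Total capital V = 362.9175 + 79.6 + 97.7 + 75 = 615.2175.
Equity: weight = 362.9175/615.2175 = 0.5899; cost = 7.6392%.
Preferred: weight = 79.6/615.2175 = 0.1294; cost = 6.961%.
Mortgage bonds: weight = 97.7/615.2175 = 0.1588; after-tax cost = 6.39% × (1 − 22%) = 4.9842%.
Private placement notes: weight = 75/615.2175 = 0.1219; after-tax cost = 8.5% × (1 − 22%) = 6.6300%.
WACC = 0.5899 × 7.6392% + 0.1294 × 6.9610% + 0.1588 × 4.9842% + 0.1219 × 6.6300% = 7.0068%.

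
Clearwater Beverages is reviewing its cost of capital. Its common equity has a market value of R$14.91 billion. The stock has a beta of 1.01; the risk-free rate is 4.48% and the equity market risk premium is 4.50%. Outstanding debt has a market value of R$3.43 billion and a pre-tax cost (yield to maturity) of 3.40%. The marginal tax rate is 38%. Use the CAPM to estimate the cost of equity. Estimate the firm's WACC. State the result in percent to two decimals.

Cost of equity via CAPM: Re = 4.48% + 1.01 × 4.5% = 9.0250%.
Total capital V = 14.91 + 3.43 = 18.34.
Equity: weight = 14.91/18.34 = 0.8130; cost = 9.025%.
Debt: weight = 3.43/18.34 = 0.1870; after-tax cost = 3.4% × (1 − 38%) = 2.1080%.
WACC = 0.8130 × 9.0250% + 0.1870 × 2.1080% = 7.7314%.

7.73%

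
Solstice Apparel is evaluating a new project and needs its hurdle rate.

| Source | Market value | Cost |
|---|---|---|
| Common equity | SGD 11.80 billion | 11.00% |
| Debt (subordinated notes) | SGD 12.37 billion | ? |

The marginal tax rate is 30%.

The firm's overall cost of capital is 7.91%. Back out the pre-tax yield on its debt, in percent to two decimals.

Total capital V = 11.8 + 12.37 = 24.17.
Equity weight = 11.8/24.17 = 0.4882.
Subordinated notes weight = 12.37/24.17 = 0.5118.
Equity contribution = 0.4882 × 11% = 5.3703%.
Remaining for debt = 7.91% − 5.3703% = 2.5397%.
Rd × (1 − 30%) × 0.5118 = 2.5397%  ⇒  Rd = 7.0891%.

7.09%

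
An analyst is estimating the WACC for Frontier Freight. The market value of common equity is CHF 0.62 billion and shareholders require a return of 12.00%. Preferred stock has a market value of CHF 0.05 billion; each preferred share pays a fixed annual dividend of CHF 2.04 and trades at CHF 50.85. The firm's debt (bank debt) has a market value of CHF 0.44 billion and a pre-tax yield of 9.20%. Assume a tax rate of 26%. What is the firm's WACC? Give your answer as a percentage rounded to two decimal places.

9.58%

Cost of preferred: Rp = 2.04 / 50.85 = 4.0118%.
Total capital V = 0.62 + 0.05 + 0.44 = 1.11.
Equity: weight = 0.62/1.11 = 0.5586; cost = 12%.
Preferred: weight = 0.05/1.11 = 0.0450; cost = 4.0118%.
Bank debt: weight = 0.44/1.11 = 0.3964; after-tax cost = 9.2% × (1 − 26%) = 6.8080%.
WACC = 0.5586 × 12.0000% + 0.0450 × 4.0118% + 0.3964 × 6.8080% = 9.5821%.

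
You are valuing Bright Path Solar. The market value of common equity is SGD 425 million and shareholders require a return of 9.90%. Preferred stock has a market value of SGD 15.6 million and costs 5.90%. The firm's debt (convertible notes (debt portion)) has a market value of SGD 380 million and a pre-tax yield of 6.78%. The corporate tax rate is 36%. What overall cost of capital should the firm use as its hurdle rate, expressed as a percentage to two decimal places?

7.25%

Total capital V = 425 + 15.6 + 380 = 820.6.
Equity: weight = 425/820.6 = 0.5179; cost = 9.9%.
Preferred: weight = 15.6/820.6 = 0.0190; cost = 5.9%.
Convertible notes (debt portion): weight = 380/820.6 = 0.4631; after-tax cost = 6.78% × (1 − 36%) = 4.3392%.
WACC = 0.5179 × 9.9000% + 0.0190 × 5.9000% + 0.4631 × 4.3392% = 7.2489%.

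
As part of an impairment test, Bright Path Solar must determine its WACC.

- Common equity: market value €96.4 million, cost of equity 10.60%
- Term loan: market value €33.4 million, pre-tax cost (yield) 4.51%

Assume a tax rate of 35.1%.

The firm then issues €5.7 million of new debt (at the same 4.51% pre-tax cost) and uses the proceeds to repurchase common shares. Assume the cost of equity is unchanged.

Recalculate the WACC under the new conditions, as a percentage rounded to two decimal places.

8.29%

After the change:
Total capital V = 90.7 + 39.1 = 129.8.
Equity: weight = 90.7/129.8 = 0.6988; cost = 10.6%.
Term loan: weight = 39.1/129.8 = 0.3012; after-tax cost = 4.51% × (1 − 35.1%) = 2.9270%.
WACC = 0.6988 × 10.6000% + 0.3012 × 2.9270% = 8.2886%.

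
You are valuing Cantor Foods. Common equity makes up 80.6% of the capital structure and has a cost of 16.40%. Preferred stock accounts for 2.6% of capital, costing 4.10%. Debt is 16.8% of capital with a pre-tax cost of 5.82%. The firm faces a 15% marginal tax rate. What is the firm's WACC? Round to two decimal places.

After-tax cost of debt = 5.82% × (1 − 15%) = 4.9470%.
WACC = 0.806 × 16.4000% + 0.026 × 4.1000% + 0.168 × 4.9470% = 14.1561%.

14.16%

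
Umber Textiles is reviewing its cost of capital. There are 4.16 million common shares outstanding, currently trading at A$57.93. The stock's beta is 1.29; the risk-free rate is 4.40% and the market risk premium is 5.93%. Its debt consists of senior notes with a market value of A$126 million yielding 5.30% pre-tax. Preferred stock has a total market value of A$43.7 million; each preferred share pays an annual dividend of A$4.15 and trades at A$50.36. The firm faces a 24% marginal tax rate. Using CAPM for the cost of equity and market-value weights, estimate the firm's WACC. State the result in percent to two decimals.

9.18%

Cost of equity via CAPM: Re = 4.4% + 1.29 × 5.93% = 12.0497%.
Cost of preferred: Rp = 4.15 / 50.36 = 8.2407%.
Market value of equity E = 57.93 × 4.16m = 240.9888m.
Total capital V = 240.9888 + 43.7 + 126 = 410.6888.
Equity: weight = 240.9888/410.6888 = 0.5868; cost = 12.0497%.
Preferred: weight = 43.7/410.6888 = 0.1064; cost = 8.2407%.
Senior notes: weight = 126/410.6888 = 0.3068; after-tax cost = 5.3% × (1 − 24%) = 4.0280%.
WACC = 0.5868 × 12.0497% + 0.1064 × 8.2407% + 0.3068 × 4.0280% = 9.1833%.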